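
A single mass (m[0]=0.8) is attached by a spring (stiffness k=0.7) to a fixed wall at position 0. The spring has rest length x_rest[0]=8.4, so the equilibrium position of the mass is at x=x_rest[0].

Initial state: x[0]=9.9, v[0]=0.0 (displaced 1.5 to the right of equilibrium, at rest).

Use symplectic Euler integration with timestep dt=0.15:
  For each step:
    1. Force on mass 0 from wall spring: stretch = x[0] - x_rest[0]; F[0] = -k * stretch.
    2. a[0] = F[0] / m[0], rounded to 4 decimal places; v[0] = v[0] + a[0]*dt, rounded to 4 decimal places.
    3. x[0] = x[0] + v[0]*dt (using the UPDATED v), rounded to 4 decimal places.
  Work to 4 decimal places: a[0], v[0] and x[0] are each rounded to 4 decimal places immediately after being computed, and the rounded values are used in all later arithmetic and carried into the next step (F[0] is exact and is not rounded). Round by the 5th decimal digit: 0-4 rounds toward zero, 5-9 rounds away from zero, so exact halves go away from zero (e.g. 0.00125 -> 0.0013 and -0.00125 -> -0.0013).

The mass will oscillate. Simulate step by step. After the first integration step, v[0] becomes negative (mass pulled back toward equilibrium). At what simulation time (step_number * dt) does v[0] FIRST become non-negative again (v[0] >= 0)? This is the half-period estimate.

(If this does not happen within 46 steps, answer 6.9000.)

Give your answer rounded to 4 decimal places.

Step 0: x=[9.9000] v=[0.0000]
Step 1: x=[9.8705] v=[-0.1969]
Step 2: x=[9.8120] v=[-0.3899]
Step 3: x=[9.7257] v=[-0.5752]
Step 4: x=[9.6133] v=[-0.7492]
Step 5: x=[9.4770] v=[-0.9084]
Step 6: x=[9.3195] v=[-1.0498]
Step 7: x=[9.1439] v=[-1.1705]
Step 8: x=[8.9537] v=[-1.2681]
Step 9: x=[8.7526] v=[-1.3408]
Step 10: x=[8.5445] v=[-1.3871]
Step 11: x=[8.3336] v=[-1.4061]
Step 12: x=[8.1240] v=[-1.3974]
Step 13: x=[7.9198] v=[-1.3612]
Step 14: x=[7.7251] v=[-1.2982]
Step 15: x=[7.5437] v=[-1.2096]
Step 16: x=[7.3791] v=[-1.0972]
Step 17: x=[7.2346] v=[-0.9632]
Step 18: x=[7.1131] v=[-0.8102]
Step 19: x=[7.0169] v=[-0.6413]
Step 20: x=[6.9479] v=[-0.4598]
Step 21: x=[6.9075] v=[-0.2692]
Step 22: x=[6.8965] v=[-0.0733]
Step 23: x=[6.9151] v=[0.1240]
First v>=0 after going negative at step 23, time=3.4500

Answer: 3.4500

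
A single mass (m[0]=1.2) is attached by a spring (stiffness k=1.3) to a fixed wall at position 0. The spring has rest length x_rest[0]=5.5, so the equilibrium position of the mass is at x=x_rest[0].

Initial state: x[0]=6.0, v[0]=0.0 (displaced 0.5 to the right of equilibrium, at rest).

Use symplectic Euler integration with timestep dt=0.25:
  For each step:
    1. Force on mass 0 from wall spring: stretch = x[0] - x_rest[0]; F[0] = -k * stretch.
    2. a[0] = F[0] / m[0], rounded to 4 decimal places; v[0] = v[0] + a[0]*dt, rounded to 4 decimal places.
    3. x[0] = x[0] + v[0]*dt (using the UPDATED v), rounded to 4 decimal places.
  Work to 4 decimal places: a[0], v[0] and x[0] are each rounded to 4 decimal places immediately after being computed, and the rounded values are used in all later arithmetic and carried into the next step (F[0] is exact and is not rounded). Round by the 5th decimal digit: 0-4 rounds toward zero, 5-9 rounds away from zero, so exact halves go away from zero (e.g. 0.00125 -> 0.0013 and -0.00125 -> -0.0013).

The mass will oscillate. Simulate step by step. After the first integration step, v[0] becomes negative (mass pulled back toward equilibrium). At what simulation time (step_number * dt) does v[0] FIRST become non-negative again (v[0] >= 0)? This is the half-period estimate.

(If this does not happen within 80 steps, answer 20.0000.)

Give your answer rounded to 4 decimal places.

Answer: 3.2500

Derivation:
Step 0: x=[6.0000] v=[0.0000]
Step 1: x=[5.9662] v=[-0.1354]
Step 2: x=[5.9008] v=[-0.2617]
Step 3: x=[5.8082] v=[-0.3703]
Step 4: x=[5.6948] v=[-0.4538]
Step 5: x=[5.5682] v=[-0.5066]
Step 6: x=[5.4369] v=[-0.5251]
Step 7: x=[5.3099] v=[-0.5080]
Step 8: x=[5.1958] v=[-0.4565]
Step 9: x=[5.1023] v=[-0.3741]
Step 10: x=[5.0357] v=[-0.2664]
Step 11: x=[5.0005] v=[-0.1407]
Step 12: x=[4.9992] v=[-0.0054]
Step 13: x=[5.0318] v=[0.1302]
First v>=0 after going negative at step 13, time=3.2500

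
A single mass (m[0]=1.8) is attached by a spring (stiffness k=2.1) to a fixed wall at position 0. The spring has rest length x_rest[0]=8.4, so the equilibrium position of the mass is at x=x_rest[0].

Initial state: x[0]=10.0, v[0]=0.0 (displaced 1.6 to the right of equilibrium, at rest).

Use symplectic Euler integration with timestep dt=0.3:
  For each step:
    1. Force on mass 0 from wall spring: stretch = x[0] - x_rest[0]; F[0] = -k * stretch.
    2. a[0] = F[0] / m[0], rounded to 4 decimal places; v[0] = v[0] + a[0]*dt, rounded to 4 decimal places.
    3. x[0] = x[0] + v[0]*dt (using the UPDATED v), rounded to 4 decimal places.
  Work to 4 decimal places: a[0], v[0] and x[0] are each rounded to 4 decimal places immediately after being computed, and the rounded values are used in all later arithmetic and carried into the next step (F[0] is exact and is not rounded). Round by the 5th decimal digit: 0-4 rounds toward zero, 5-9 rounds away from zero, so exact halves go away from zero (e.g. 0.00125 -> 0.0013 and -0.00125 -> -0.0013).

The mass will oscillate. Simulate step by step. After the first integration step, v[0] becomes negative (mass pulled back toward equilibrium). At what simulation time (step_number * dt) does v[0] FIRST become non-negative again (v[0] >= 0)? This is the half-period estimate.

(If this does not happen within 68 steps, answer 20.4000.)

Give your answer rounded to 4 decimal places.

Step 0: x=[10.0000] v=[0.0000]
Step 1: x=[9.8320] v=[-0.5600]
Step 2: x=[9.5136] v=[-1.0612]
Step 3: x=[9.0783] v=[-1.4510]
Step 4: x=[8.5718] v=[-1.6884]
Step 5: x=[8.0473] v=[-1.7485]
Step 6: x=[7.5598] v=[-1.6251]
Step 7: x=[7.1605] v=[-1.3310]
Step 8: x=[6.8913] v=[-0.8972]
Step 9: x=[6.7806] v=[-0.3691]
Step 10: x=[6.8399] v=[0.1977]
First v>=0 after going negative at step 10, time=3.0000

Answer: 3.0000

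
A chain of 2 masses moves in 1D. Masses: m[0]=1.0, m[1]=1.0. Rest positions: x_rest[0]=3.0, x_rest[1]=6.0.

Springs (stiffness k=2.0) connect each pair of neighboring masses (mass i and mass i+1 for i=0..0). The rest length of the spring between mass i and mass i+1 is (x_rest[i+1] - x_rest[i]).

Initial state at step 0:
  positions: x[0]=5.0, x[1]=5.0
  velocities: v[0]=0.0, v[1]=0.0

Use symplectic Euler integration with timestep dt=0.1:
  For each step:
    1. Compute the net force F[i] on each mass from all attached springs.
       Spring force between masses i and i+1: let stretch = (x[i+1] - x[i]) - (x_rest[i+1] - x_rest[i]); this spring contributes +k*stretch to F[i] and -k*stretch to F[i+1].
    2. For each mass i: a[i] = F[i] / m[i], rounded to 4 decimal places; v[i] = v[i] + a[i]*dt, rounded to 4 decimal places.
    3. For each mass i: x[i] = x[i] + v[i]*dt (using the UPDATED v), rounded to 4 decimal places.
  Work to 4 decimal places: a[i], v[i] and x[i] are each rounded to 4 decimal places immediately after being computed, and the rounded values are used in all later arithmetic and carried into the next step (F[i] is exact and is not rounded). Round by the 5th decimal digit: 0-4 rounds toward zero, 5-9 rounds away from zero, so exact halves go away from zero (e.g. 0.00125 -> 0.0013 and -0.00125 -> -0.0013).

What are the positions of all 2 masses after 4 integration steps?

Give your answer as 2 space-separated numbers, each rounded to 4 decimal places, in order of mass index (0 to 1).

Answer: 4.4353 5.5647

Derivation:
Step 0: x=[5.0000 5.0000] v=[0.0000 0.0000]
Step 1: x=[4.9400 5.0600] v=[-0.6000 0.6000]
Step 2: x=[4.8224 5.1776] v=[-1.1760 1.1760]
Step 3: x=[4.6519 5.3481] v=[-1.7050 1.7050]
Step 4: x=[4.4353 5.5647] v=[-2.1658 2.1658]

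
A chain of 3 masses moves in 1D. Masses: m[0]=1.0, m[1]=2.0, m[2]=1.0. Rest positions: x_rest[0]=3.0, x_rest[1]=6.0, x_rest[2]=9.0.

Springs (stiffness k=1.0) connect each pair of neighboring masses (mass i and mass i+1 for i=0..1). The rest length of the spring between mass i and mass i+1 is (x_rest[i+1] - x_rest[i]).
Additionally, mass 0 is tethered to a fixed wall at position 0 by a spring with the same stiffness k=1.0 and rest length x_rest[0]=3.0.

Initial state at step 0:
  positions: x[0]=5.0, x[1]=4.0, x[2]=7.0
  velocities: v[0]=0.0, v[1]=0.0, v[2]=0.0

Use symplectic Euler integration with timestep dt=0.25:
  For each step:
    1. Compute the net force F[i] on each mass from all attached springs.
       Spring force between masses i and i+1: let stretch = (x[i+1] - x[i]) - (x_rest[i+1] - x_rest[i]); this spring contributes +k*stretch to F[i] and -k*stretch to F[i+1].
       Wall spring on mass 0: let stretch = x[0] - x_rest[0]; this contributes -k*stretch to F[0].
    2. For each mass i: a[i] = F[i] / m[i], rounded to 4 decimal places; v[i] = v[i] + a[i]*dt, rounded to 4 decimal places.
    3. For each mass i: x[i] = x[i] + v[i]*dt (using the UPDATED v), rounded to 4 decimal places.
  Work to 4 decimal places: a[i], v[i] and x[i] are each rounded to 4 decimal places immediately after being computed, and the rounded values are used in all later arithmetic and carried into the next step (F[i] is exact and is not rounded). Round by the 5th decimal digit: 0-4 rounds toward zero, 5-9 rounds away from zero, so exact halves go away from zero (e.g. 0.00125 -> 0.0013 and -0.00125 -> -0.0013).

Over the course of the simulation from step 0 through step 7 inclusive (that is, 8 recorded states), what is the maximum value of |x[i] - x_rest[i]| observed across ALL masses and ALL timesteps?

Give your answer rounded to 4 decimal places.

Step 0: x=[5.0000 4.0000 7.0000] v=[0.0000 0.0000 0.0000]
Step 1: x=[4.6250 4.1250 7.0000] v=[-1.5000 0.5000 0.0000]
Step 2: x=[3.9297 4.3555 7.0078] v=[-2.7813 0.9219 0.0313]
Step 3: x=[3.0154 4.6556 7.0374] v=[-3.6573 1.2002 0.1182]
Step 4: x=[2.0151 4.9788 7.1056] v=[-4.0011 1.2929 0.2728]
Step 5: x=[1.0741 5.2759 7.2284] v=[-3.7640 1.1883 0.4911]
Step 6: x=[0.3286 5.5027 7.4167] v=[-2.9821 0.9071 0.7530]
Step 7: x=[-0.1141 5.6276 7.6728] v=[-1.7707 0.4996 1.0245]
Max displacement = 3.1141

Answer: 3.1141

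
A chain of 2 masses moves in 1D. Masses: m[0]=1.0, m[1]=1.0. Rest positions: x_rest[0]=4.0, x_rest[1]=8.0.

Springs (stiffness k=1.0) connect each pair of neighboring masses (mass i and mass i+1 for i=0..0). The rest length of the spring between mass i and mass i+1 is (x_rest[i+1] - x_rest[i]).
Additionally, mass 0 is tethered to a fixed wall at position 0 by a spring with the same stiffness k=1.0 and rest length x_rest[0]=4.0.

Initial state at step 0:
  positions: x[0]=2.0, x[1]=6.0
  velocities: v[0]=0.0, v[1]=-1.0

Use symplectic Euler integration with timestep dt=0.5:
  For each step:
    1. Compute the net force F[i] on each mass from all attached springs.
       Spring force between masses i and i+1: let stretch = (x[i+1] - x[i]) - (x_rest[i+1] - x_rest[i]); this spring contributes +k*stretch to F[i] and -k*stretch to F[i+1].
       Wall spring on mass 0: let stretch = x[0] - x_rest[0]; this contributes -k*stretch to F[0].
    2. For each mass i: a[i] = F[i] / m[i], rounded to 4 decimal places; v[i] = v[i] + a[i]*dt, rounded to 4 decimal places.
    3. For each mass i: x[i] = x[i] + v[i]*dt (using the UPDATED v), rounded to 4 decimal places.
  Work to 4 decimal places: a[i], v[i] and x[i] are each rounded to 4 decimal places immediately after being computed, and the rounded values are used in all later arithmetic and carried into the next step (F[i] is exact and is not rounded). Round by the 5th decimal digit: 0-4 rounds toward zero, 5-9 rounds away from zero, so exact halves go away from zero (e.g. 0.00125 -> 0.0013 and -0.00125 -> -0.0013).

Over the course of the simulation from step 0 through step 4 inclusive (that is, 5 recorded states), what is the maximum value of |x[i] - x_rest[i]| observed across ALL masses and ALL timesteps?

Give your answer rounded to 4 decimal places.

Step 0: x=[2.0000 6.0000] v=[0.0000 -1.0000]
Step 1: x=[2.5000 5.5000] v=[1.0000 -1.0000]
Step 2: x=[3.1250 5.2500] v=[1.2500 -0.5000]
Step 3: x=[3.5000 5.4688] v=[0.7500 0.4375]
Step 4: x=[3.4922 6.1954] v=[-0.0156 1.4531]
Max displacement = 2.7500

Answer: 2.7500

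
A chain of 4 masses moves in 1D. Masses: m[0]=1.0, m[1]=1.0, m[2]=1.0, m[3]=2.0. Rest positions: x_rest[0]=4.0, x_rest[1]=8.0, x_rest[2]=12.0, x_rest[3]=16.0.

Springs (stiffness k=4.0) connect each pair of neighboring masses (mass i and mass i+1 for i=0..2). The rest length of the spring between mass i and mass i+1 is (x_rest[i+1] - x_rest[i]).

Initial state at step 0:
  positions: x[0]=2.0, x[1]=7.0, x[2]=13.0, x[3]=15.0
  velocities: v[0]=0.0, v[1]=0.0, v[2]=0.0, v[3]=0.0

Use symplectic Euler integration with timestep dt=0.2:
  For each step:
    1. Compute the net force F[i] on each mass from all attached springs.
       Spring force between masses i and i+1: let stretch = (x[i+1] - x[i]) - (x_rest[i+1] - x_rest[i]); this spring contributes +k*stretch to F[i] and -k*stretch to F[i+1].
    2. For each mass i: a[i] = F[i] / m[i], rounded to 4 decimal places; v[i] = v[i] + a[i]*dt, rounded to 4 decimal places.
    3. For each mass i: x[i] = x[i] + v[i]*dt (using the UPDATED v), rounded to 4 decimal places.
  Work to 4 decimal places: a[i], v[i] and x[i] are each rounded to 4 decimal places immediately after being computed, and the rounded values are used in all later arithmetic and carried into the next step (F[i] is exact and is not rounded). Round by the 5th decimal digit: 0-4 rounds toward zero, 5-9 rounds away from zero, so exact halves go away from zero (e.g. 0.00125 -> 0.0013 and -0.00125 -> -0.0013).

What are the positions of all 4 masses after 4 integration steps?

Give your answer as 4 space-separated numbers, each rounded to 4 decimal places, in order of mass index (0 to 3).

Step 0: x=[2.0000 7.0000 13.0000 15.0000] v=[0.0000 0.0000 0.0000 0.0000]
Step 1: x=[2.1600 7.1600 12.3600 15.1600] v=[0.8000 0.8000 -3.2000 0.8000]
Step 2: x=[2.4800 7.3520 11.3360 15.4160] v=[1.6000 0.9600 -5.1200 1.2800]
Step 3: x=[2.9395 7.4019 10.3274 15.6656] v=[2.2976 0.2496 -5.0432 1.2480]
Step 4: x=[3.4730 7.2059 9.7048 15.8081] v=[2.6675 -0.9799 -3.1130 0.7127]

Answer: 3.4730 7.2059 9.7048 15.8081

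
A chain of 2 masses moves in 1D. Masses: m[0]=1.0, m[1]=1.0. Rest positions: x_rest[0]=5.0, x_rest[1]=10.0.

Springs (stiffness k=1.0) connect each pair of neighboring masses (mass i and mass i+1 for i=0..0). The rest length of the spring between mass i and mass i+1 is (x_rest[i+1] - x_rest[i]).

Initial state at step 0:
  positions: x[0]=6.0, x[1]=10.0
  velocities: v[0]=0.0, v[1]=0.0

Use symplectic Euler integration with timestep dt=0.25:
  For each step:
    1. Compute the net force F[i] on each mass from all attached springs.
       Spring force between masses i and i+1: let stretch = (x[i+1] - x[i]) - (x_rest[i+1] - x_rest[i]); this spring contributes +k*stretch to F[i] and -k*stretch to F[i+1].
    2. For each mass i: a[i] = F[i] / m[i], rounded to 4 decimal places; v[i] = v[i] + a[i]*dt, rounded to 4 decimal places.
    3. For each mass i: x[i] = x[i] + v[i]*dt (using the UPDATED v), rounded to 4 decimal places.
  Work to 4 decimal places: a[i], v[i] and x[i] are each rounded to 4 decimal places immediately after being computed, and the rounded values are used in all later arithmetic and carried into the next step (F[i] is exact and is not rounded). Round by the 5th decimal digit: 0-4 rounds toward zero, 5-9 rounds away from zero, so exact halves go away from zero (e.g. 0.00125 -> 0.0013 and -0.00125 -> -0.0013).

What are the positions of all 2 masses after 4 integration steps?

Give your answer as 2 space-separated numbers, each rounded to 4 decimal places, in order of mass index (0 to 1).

Step 0: x=[6.0000 10.0000] v=[0.0000 0.0000]
Step 1: x=[5.9375 10.0625] v=[-0.2500 0.2500]
Step 2: x=[5.8203 10.1797] v=[-0.4688 0.4688]
Step 3: x=[5.6631 10.3370] v=[-0.6290 0.6290]
Step 4: x=[5.4855 10.5146] v=[-0.7105 0.7105]

Answer: 5.4855 10.5146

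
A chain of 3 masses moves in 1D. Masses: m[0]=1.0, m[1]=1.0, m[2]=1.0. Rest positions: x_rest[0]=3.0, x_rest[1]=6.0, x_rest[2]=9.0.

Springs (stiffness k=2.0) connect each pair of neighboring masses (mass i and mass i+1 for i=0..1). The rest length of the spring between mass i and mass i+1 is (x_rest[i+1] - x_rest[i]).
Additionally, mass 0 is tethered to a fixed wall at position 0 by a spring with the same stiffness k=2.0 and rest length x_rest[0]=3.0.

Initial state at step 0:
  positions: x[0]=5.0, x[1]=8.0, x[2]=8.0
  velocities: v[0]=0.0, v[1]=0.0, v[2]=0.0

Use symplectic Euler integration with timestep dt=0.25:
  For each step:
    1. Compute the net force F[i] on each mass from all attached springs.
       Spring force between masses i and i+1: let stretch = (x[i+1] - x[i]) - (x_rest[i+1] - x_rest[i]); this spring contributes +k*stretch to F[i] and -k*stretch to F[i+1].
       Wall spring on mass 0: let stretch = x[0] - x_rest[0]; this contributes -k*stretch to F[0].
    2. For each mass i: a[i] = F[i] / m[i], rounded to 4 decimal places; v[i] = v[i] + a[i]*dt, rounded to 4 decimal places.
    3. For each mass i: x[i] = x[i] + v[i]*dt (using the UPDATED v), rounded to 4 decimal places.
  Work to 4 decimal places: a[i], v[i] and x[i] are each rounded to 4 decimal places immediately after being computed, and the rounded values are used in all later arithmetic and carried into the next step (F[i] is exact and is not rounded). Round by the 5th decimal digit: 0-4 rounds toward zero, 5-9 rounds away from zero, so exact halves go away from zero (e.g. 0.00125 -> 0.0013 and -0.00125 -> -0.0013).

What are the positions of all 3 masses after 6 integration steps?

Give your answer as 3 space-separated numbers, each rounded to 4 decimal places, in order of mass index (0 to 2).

Answer: 1.3822 5.2234 11.1225

Derivation:
Step 0: x=[5.0000 8.0000 8.0000] v=[0.0000 0.0000 0.0000]
Step 1: x=[4.7500 7.6250 8.3750] v=[-1.0000 -1.5000 1.5000]
Step 2: x=[4.2656 6.9844 9.0313] v=[-1.9375 -2.5625 2.6250]
Step 3: x=[3.5879 6.2598 9.8067] v=[-2.7109 -2.8985 3.1016]
Step 4: x=[2.7957 5.6446 10.5138] v=[-3.1689 -2.4610 2.8282]
Step 5: x=[2.0101 5.2819 10.9872] v=[-3.1423 -1.4509 1.8936]
Step 6: x=[1.3822 5.2234 11.1225] v=[-2.5115 -0.2342 0.5410]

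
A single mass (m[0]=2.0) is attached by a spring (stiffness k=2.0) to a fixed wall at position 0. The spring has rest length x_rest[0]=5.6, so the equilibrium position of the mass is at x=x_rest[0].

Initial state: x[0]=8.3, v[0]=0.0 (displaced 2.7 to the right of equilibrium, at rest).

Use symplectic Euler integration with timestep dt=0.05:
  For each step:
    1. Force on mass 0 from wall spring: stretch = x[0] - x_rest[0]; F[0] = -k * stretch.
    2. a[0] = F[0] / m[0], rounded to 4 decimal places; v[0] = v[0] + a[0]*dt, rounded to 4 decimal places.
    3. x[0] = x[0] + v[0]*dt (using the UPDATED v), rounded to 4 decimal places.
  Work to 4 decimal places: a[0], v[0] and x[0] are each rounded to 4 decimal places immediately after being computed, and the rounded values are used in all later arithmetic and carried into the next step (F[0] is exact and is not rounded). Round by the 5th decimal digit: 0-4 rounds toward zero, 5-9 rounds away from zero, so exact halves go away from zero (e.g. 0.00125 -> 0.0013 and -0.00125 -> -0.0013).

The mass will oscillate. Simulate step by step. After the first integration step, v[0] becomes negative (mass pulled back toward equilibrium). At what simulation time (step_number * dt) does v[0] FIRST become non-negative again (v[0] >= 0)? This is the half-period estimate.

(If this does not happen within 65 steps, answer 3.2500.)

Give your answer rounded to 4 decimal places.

Answer: 3.1500

Derivation:
Step 0: x=[8.3000] v=[0.0000]
Step 1: x=[8.2933] v=[-0.1350]
Step 2: x=[8.2798] v=[-0.2697]
Step 3: x=[8.2596] v=[-0.4037]
Step 4: x=[8.2328] v=[-0.5367]
Step 5: x=[8.1994] v=[-0.6683]
Step 6: x=[8.1595] v=[-0.7983]
Step 7: x=[8.1132] v=[-0.9263]
Step 8: x=[8.0606] v=[-1.0520]
Step 9: x=[8.0019] v=[-1.1750]
Step 10: x=[7.9371] v=[-1.2951]
Step 11: x=[7.8665] v=[-1.4120]
Step 12: x=[7.7902] v=[-1.5253]
Step 13: x=[7.7085] v=[-1.6348]
Step 14: x=[7.6215] v=[-1.7402]
Step 15: x=[7.5294] v=[-1.8413]
Step 16: x=[7.4325] v=[-1.9378]
Step 17: x=[7.3310] v=[-2.0294]
Step 18: x=[7.2252] v=[-2.1160]
Step 19: x=[7.1153] v=[-2.1973]
Step 20: x=[7.0016] v=[-2.2731]
Step 21: x=[6.8844] v=[-2.3432]
Step 22: x=[6.7640] v=[-2.4074]
Step 23: x=[6.6407] v=[-2.4656]
Step 24: x=[6.5148] v=[-2.5176]
Step 25: x=[6.3866] v=[-2.5633]
Step 26: x=[6.2565] v=[-2.6026]
Step 27: x=[6.1247] v=[-2.6354]
Step 28: x=[5.9916] v=[-2.6616]
Step 29: x=[5.8575] v=[-2.6812]
Step 30: x=[5.7228] v=[-2.6941]
Step 31: x=[5.5878] v=[-2.7002]
Step 32: x=[5.4528] v=[-2.6996]
Step 33: x=[5.3182] v=[-2.6922]
Step 34: x=[5.1843] v=[-2.6781]
Step 35: x=[5.0514] v=[-2.6573]
Step 36: x=[4.9199] v=[-2.6299]
Step 37: x=[4.7901] v=[-2.5959]
Step 38: x=[4.6623] v=[-2.5554]
Step 39: x=[4.5369] v=[-2.5085]
Step 40: x=[4.4141] v=[-2.4553]
Step 41: x=[4.2943] v=[-2.3960]
Step 42: x=[4.1778] v=[-2.3307]
Step 43: x=[4.0648] v=[-2.2596]
Step 44: x=[3.9557] v=[-2.1828]
Step 45: x=[3.8507] v=[-2.1006]
Step 46: x=[3.7500] v=[-2.0131]
Step 47: x=[3.6540] v=[-1.9206]
Step 48: x=[3.5628] v=[-1.8233]
Step 49: x=[3.4767] v=[-1.7214]
Step 50: x=[3.3959] v=[-1.6152]
Step 51: x=[3.3207] v=[-1.5050]
Step 52: x=[3.2512] v=[-1.3910]
Step 53: x=[3.1875] v=[-1.2736]
Step 54: x=[3.1299] v=[-1.1530]
Step 55: x=[3.0784] v=[-1.0295]
Step 56: x=[3.0332] v=[-0.9034]
Step 57: x=[2.9944] v=[-0.7751]
Step 58: x=[2.9622] v=[-0.6448]
Step 59: x=[2.9366] v=[-0.5129]
Step 60: x=[2.9176] v=[-0.3797]
Step 61: x=[2.9053] v=[-0.2456]
Step 62: x=[2.8998] v=[-0.1109]
Step 63: x=[2.9010] v=[0.0241]
First v>=0 after going negative at step 63, time=3.1500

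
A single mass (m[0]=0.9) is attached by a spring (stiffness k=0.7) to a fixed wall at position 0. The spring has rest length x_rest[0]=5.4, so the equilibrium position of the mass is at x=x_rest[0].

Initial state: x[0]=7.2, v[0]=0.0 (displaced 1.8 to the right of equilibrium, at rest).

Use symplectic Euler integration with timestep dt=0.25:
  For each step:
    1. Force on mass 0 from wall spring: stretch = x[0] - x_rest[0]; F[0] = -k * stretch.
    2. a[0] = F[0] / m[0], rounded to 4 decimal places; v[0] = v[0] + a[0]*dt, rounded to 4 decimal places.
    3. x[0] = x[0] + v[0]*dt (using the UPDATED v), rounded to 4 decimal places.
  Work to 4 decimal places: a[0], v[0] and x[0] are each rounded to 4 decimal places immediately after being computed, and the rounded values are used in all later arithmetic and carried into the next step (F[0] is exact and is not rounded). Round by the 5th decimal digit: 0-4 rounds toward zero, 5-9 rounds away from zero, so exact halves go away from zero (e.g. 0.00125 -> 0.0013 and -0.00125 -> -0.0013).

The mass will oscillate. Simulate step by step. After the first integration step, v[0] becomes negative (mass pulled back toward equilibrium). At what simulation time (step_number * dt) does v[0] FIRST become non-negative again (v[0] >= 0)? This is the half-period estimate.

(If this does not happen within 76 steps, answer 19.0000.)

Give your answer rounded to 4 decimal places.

Answer: 3.7500

Derivation:
Step 0: x=[7.2000] v=[0.0000]
Step 1: x=[7.1125] v=[-0.3500]
Step 2: x=[6.9418] v=[-0.6830]
Step 3: x=[6.6961] v=[-0.9828]
Step 4: x=[6.3874] v=[-1.2348]
Step 5: x=[6.0307] v=[-1.4268]
Step 6: x=[5.6434] v=[-1.5494]
Step 7: x=[5.2442] v=[-1.5967]
Step 8: x=[4.8526] v=[-1.5664]
Step 9: x=[4.4876] v=[-1.4600]
Step 10: x=[4.1670] v=[-1.2826]
Step 11: x=[3.9063] v=[-1.0429]
Step 12: x=[3.7182] v=[-0.7525]
Step 13: x=[3.6118] v=[-0.4255]
Step 14: x=[3.5924] v=[-0.0778]
Step 15: x=[3.6608] v=[0.2737]
First v>=0 after going negative at step 15, time=3.7500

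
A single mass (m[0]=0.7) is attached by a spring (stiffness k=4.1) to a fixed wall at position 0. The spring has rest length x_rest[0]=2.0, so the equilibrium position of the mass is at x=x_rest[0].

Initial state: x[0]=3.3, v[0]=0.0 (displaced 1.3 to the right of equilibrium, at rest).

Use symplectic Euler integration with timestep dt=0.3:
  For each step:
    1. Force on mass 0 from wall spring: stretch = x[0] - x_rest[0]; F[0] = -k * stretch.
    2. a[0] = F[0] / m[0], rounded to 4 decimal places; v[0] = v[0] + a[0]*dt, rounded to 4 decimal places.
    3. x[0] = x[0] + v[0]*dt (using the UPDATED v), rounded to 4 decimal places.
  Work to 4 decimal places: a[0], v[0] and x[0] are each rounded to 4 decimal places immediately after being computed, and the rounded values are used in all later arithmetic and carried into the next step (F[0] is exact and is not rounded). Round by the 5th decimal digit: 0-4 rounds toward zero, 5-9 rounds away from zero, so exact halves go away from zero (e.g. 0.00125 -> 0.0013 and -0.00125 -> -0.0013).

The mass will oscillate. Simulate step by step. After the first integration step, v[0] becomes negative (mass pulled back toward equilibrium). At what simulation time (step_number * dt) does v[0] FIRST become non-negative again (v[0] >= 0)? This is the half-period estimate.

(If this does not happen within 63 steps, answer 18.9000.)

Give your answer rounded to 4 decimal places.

Answer: 1.5000

Derivation:
Step 0: x=[3.3000] v=[0.0000]
Step 1: x=[2.6147] v=[-2.2843]
Step 2: x=[1.6054] v=[-3.3644]
Step 3: x=[0.8041] v=[-2.6710]
Step 4: x=[0.6332] v=[-0.5696]
Step 5: x=[1.1828] v=[1.8321]
First v>=0 after going negative at step 5, time=1.5000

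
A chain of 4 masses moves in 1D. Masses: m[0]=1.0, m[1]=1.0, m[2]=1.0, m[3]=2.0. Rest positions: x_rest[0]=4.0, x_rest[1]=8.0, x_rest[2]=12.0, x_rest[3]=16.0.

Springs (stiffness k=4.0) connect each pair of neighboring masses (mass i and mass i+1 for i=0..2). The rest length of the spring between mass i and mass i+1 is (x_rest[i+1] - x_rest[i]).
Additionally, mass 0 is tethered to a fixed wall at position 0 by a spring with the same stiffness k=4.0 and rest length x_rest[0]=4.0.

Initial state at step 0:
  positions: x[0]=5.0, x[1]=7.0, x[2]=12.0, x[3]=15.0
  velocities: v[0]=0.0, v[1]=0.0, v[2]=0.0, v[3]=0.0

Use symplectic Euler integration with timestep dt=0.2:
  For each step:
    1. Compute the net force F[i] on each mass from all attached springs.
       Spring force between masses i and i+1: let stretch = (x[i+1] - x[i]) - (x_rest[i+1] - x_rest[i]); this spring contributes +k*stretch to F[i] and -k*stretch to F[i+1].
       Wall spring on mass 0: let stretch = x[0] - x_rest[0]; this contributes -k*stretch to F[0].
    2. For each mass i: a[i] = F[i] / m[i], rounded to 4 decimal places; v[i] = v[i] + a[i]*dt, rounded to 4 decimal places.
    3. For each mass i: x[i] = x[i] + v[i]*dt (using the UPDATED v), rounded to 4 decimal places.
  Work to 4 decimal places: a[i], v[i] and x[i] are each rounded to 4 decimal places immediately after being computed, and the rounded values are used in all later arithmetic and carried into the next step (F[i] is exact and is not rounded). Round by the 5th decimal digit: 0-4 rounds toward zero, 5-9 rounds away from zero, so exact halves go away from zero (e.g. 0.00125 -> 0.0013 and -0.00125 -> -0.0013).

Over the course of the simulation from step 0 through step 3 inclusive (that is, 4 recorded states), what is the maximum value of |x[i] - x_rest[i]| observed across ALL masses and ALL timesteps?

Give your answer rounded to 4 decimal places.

Answer: 1.0716

Derivation:
Step 0: x=[5.0000 7.0000 12.0000 15.0000] v=[0.0000 0.0000 0.0000 0.0000]
Step 1: x=[4.5200 7.4800 11.6800 15.0800] v=[-2.4000 2.4000 -1.6000 0.4000]
Step 2: x=[3.7904 8.1584 11.2320 15.2080] v=[-3.6480 3.3920 -2.2400 0.6400]
Step 3: x=[3.1532 8.6297 10.9284 15.3379] v=[-3.1859 2.3565 -1.5181 0.6496]
Max displacement = 1.0716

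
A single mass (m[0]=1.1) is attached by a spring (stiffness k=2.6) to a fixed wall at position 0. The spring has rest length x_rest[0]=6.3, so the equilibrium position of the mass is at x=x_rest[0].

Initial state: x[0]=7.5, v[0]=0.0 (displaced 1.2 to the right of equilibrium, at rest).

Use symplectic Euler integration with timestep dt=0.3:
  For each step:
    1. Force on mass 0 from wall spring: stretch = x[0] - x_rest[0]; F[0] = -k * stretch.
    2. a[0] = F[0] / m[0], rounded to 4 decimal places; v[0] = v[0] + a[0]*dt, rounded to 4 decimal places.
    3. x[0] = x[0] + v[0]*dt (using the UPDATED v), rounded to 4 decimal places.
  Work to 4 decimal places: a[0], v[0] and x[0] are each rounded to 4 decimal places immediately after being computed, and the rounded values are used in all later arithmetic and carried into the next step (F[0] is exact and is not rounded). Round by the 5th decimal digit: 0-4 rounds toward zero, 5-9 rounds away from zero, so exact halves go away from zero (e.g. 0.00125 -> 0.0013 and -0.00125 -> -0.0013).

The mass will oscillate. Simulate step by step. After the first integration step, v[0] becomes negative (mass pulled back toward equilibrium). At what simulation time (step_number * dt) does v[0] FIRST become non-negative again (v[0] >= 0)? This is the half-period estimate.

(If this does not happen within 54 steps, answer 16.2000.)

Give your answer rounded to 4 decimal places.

Step 0: x=[7.5000] v=[0.0000]
Step 1: x=[7.2447] v=[-0.8509]
Step 2: x=[6.7885] v=[-1.5208]
Step 3: x=[6.2283] v=[-1.8672]
Step 4: x=[5.6834] v=[-1.8164]
Step 5: x=[5.2696] v=[-1.3792]
Step 6: x=[5.0750] v=[-0.6486]
Step 7: x=[5.1410] v=[0.2201]
First v>=0 after going negative at step 7, time=2.1000

Answer: 2.1000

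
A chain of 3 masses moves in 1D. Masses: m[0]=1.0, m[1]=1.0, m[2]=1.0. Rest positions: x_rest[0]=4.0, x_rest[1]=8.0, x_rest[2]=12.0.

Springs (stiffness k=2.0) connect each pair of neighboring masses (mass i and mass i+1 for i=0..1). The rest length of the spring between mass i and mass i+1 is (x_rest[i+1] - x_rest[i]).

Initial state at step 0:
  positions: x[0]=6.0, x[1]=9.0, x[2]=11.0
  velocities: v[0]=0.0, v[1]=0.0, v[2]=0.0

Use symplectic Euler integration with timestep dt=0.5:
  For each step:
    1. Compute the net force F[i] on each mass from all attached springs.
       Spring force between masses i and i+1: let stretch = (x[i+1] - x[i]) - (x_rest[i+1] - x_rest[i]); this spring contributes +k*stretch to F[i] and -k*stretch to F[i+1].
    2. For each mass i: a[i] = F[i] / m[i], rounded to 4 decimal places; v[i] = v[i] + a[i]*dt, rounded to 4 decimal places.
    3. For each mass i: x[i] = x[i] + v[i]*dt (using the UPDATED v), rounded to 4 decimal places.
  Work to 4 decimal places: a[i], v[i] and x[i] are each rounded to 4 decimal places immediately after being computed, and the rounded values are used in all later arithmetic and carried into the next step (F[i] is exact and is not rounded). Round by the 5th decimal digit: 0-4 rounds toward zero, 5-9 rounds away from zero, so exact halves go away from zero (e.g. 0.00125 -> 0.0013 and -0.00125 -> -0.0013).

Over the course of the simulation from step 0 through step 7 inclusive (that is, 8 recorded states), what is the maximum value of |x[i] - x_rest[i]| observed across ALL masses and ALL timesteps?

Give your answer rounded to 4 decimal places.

Step 0: x=[6.0000 9.0000 11.0000] v=[0.0000 0.0000 0.0000]
Step 1: x=[5.5000 8.5000 12.0000] v=[-1.0000 -1.0000 2.0000]
Step 2: x=[4.5000 8.2500 13.2500] v=[-2.0000 -0.5000 2.5000]
Step 3: x=[3.3750 8.6250 14.0000] v=[-2.2500 0.7500 1.5000]
Step 4: x=[2.8750 9.0625 14.0625] v=[-1.0000 0.8750 0.1250]
Step 5: x=[3.4688 8.9063 13.6250] v=[1.1875 -0.3125 -0.8750]
Step 6: x=[4.7813 8.3907 12.8282] v=[2.6250 -1.0313 -1.5937]
Step 7: x=[5.8985 8.2891 11.8126] v=[2.2344 -0.2032 -2.0312]
Max displacement = 2.0625

Answer: 2.0625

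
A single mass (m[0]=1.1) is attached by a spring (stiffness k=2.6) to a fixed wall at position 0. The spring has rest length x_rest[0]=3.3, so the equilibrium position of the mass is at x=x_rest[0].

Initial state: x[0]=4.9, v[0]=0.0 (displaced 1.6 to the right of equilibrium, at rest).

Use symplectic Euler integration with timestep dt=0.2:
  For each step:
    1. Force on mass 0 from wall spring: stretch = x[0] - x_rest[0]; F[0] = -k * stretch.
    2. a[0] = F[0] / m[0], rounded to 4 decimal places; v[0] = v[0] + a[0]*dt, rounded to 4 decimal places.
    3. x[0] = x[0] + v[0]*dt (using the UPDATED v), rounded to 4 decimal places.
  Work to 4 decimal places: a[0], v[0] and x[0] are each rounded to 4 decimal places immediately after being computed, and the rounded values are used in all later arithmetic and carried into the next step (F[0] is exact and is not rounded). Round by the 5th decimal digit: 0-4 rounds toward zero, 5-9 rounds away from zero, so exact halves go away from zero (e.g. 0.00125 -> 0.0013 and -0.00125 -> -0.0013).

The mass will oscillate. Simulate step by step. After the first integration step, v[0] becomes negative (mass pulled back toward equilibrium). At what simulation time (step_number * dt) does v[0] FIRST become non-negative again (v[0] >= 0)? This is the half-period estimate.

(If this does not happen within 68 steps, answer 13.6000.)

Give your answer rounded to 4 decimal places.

Answer: 2.2000

Derivation:
Step 0: x=[4.9000] v=[0.0000]
Step 1: x=[4.7487] v=[-0.7564]
Step 2: x=[4.4605] v=[-1.4412]
Step 3: x=[4.0625] v=[-1.9898]
Step 4: x=[3.5924] v=[-2.3503]
Step 5: x=[3.0947] v=[-2.4885]
Step 6: x=[2.6164] v=[-2.3914]
Step 7: x=[2.2028] v=[-2.0682]
Step 8: x=[1.8929] v=[-1.5495]
Step 9: x=[1.7160] v=[-0.8843]
Step 10: x=[1.6889] v=[-0.1355]
Step 11: x=[1.8141] v=[0.6261]
First v>=0 after going negative at step 11, time=2.2000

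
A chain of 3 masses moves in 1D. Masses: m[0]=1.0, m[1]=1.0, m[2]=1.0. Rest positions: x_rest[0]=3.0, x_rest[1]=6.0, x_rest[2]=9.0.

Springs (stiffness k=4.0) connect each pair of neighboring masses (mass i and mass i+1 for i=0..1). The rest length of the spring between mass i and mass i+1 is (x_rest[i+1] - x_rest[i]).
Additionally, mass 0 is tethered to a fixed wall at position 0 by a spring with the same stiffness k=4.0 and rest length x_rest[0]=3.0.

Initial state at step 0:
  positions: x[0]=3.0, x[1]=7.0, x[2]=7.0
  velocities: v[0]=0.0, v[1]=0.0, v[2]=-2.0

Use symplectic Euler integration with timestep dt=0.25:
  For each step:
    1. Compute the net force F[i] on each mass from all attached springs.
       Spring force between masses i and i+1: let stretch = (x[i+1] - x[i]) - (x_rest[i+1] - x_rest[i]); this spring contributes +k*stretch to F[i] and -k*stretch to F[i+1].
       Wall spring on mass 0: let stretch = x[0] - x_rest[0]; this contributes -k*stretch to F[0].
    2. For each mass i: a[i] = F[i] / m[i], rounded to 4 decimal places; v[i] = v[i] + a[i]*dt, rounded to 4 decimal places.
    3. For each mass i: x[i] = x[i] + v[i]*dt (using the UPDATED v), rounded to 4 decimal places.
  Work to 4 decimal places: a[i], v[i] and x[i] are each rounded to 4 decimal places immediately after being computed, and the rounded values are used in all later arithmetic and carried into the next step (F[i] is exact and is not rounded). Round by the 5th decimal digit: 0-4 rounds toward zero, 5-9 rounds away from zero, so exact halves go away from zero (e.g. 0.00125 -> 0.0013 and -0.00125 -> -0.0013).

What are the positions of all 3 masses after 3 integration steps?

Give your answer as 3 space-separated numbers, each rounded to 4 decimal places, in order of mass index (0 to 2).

Answer: 2.9688 3.7656 8.5469

Derivation:
Step 0: x=[3.0000 7.0000 7.0000] v=[0.0000 0.0000 -2.0000]
Step 1: x=[3.2500 6.0000 7.2500] v=[1.0000 -4.0000 1.0000]
Step 2: x=[3.3750 4.6250 7.9375] v=[0.5000 -5.5000 2.7500]
Step 3: x=[2.9688 3.7656 8.5469] v=[-1.6250 -3.4375 2.4375]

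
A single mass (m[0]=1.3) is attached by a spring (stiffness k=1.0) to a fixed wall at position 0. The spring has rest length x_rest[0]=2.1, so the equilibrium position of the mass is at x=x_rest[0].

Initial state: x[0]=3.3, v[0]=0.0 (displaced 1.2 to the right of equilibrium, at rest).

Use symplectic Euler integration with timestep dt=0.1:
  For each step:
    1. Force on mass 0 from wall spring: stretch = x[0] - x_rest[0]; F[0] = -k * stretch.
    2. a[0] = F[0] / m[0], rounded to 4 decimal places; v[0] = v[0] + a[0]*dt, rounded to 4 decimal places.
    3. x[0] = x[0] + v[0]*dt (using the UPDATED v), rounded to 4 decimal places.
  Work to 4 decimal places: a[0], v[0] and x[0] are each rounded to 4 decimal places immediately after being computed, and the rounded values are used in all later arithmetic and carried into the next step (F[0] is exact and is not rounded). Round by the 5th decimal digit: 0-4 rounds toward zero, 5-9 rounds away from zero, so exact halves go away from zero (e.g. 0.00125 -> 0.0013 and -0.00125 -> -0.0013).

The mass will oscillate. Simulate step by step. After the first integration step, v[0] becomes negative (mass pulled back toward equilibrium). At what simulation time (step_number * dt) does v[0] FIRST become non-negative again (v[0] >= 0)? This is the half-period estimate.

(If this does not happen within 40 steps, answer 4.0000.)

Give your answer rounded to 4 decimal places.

Step 0: x=[3.3000] v=[0.0000]
Step 1: x=[3.2908] v=[-0.0923]
Step 2: x=[3.2724] v=[-0.1839]
Step 3: x=[3.2450] v=[-0.2741]
Step 4: x=[3.2088] v=[-0.3622]
Step 5: x=[3.1641] v=[-0.4475]
Step 6: x=[3.1112] v=[-0.5294]
Step 7: x=[3.0505] v=[-0.6072]
Step 8: x=[2.9825] v=[-0.6803]
Step 9: x=[2.9077] v=[-0.7482]
Step 10: x=[2.8267] v=[-0.8103]
Step 11: x=[2.7401] v=[-0.8662]
Step 12: x=[2.6486] v=[-0.9154]
Step 13: x=[2.5528] v=[-0.9576]
Step 14: x=[2.4536] v=[-0.9924]
Step 15: x=[2.3516] v=[-1.0196]
Step 16: x=[2.2477] v=[-1.0390]
Step 17: x=[2.1427] v=[-1.0504]
Step 18: x=[2.0373] v=[-1.0537]
Step 19: x=[1.9324] v=[-1.0489]
Step 20: x=[1.8288] v=[-1.0360]
Step 21: x=[1.7273] v=[-1.0151]
Step 22: x=[1.6287] v=[-0.9864]
Step 23: x=[1.5337] v=[-0.9502]
Step 24: x=[1.4430] v=[-0.9066]
Step 25: x=[1.3574] v=[-0.8561]
Step 26: x=[1.2775] v=[-0.7990]
Step 27: x=[1.2039] v=[-0.7357]
Step 28: x=[1.1372] v=[-0.6668]
Step 29: x=[1.0779] v=[-0.5927]
Step 30: x=[1.0265] v=[-0.5141]
Step 31: x=[0.9834] v=[-0.4315]
Step 32: x=[0.9488] v=[-0.3456]
Step 33: x=[0.9231] v=[-0.2571]
Step 34: x=[0.9064] v=[-0.1666]
Step 35: x=[0.8989] v=[-0.0748]
Step 36: x=[0.9007] v=[0.0176]
First v>=0 after going negative at step 36, time=3.6000

Answer: 3.6000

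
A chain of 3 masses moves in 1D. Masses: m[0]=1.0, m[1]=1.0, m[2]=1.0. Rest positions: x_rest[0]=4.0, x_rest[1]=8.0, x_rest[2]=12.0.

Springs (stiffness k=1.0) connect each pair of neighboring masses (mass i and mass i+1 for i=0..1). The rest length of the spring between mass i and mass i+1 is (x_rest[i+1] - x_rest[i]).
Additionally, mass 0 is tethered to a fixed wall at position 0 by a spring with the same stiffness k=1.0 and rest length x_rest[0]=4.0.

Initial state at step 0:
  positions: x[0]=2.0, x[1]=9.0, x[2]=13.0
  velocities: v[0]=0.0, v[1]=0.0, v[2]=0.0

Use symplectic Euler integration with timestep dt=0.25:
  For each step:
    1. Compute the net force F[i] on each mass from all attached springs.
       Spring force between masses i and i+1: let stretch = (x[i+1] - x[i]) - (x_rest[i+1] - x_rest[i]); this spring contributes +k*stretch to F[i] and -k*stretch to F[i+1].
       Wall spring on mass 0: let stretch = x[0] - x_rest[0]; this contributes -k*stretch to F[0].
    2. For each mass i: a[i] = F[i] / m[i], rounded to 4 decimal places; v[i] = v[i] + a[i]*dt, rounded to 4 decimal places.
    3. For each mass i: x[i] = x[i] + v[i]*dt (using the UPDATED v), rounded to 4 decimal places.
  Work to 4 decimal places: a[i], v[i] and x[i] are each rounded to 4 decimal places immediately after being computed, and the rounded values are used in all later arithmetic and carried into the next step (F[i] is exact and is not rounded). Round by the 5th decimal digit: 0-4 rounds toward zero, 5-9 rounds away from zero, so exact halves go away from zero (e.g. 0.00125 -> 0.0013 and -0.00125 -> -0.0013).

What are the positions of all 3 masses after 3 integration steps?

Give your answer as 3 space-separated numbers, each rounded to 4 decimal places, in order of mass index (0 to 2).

Answer: 3.6301 8.0806 12.9448

Derivation:
Step 0: x=[2.0000 9.0000 13.0000] v=[0.0000 0.0000 0.0000]
Step 1: x=[2.3125 8.8125 13.0000] v=[1.2500 -0.7500 0.0000]
Step 2: x=[2.8867 8.4805 12.9883] v=[2.2969 -1.3281 -0.0469]
Step 3: x=[3.6301 8.0806 12.9448] v=[2.9737 -1.5996 -0.1739]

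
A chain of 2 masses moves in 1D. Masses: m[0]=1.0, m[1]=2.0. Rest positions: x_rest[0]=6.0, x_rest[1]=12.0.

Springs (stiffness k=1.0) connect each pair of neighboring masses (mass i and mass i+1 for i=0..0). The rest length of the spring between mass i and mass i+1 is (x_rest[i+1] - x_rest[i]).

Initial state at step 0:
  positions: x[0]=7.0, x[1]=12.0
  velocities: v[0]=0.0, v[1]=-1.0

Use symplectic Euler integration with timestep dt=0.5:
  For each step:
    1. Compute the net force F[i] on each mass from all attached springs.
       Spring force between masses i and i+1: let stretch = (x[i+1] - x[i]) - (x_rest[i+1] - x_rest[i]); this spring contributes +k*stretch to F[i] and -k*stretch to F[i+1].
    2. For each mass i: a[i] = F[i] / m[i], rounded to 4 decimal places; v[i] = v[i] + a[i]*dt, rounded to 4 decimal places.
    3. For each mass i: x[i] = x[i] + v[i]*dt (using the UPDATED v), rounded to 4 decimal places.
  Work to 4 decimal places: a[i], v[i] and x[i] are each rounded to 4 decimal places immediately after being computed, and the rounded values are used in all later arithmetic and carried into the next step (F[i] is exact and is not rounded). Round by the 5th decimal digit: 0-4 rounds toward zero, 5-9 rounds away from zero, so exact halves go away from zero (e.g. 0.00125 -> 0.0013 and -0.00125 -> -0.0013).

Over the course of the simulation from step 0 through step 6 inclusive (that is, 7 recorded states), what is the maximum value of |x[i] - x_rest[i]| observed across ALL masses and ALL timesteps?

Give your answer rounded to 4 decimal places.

Step 0: x=[7.0000 12.0000] v=[0.0000 -1.0000]
Step 1: x=[6.7500 11.6250] v=[-0.5000 -0.7500]
Step 2: x=[6.2188 11.3906] v=[-1.0625 -0.4688]
Step 3: x=[5.4805 11.2597] v=[-1.4766 -0.2618]
Step 4: x=[4.6870 11.1564] v=[-1.5870 -0.2066]
Step 5: x=[4.0109 10.9944] v=[-1.3523 -0.3240]
Step 6: x=[3.5806 10.7095] v=[-0.8606 -0.5699]
Max displacement = 2.4194

Answer: 2.4194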